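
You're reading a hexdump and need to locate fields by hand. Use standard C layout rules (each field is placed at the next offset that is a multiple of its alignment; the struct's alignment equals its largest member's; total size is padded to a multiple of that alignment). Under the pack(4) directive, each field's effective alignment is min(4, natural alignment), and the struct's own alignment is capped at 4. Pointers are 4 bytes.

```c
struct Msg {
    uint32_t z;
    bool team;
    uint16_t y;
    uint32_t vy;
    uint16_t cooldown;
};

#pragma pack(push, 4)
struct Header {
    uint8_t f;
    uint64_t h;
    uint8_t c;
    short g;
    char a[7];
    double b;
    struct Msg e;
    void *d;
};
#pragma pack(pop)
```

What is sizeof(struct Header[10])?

Msg: @0: z [4B, align 4] → 4; @4: team [1B, align 1] → 5; +1 pad (align 2); @6: y [2B, align 2] → 8; @8: vy [4B, align 4] → 12; @12: cooldown [2B, align 2] → 14; +2 tail pad (align 4); size 16, align 4
@0: f [1B, align 1] → 1
+3 pad (align 4)
@4: h [8B, align 4] → 12
@12: c [1B, align 1] → 13
+1 pad (align 2)
@14: g [2B, align 2] → 16
@16: a [7B, align 1] → 23
+1 pad (align 4)
@24: b [8B, align 4] → 32
@32: e [16B, align 4] → 48
@48: d [4B, align 4] → 52
size 52, align 4
array of 10: 10 × 52 = 520

520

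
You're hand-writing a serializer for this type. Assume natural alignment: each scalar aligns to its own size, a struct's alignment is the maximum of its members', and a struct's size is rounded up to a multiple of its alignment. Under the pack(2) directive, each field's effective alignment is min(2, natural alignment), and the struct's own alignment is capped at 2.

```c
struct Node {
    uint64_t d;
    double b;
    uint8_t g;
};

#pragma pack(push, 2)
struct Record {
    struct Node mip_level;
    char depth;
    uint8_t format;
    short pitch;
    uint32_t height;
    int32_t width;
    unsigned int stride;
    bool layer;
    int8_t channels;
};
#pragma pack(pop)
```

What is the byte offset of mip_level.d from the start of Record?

Node: 0..8  d  (8B, 8-aligned); 8..16  b  (8B, 8-aligned); 16..17  g  (1B, 1-aligned); 17..24  -- tail padding (7B); sizeof = 24, alignof = 8
0..24  mip_level  (24B, 2-aligned)
within Node: d at 0
0 + 0 = 0

0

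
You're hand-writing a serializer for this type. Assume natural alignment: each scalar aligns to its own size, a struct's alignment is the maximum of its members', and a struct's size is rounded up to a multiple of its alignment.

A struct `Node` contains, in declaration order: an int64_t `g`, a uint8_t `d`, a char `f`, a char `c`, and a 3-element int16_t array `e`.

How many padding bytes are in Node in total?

g at 0 (size 8, align 8) → ends 8
d at 8 (size 1, align 1) → ends 9
f at 9 (size 1, align 1) → ends 10
c at 10 (size 1, align 1) → ends 11
pad 1 to align 2 for e
e at 12 (size 6, align 2) → ends 18
tail pad 6 to reach multiple of 8
total 24 bytes, alignment 8
data bytes 17, size 24 → padding 7

7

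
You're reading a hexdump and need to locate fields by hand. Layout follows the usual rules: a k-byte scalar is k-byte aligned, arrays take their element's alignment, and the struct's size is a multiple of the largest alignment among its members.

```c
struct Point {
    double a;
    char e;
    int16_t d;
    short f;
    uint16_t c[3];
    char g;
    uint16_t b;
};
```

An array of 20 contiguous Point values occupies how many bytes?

a at 0 (size 8, align 8) → ends 8
e at 8 (size 1, align 1) → ends 9
pad 1 to align 2 for d
d at 10 (size 2, align 2) → ends 12
f at 12 (size 2, align 2) → ends 14
c at 14 (size 6, align 2) → ends 20
g at 20 (size 1, align 1) → ends 21
pad 1 to align 2 for b
b at 22 (size 2, align 2) → ends 24
total 24 bytes, alignment 8
array of 20: 20 × 24 = 480

480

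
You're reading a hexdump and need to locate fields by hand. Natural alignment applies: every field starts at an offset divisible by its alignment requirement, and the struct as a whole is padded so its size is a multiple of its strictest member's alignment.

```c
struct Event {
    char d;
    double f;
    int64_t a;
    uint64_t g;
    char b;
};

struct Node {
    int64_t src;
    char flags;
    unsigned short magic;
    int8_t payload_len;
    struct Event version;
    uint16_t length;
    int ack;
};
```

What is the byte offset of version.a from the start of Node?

Event: 0..1  d  (1B, 1-aligned); 1..8  -- padding (7B); 8..16  f  (8B, 8-aligned); 16..24  a  (8B, 8-aligned); 24..32  g  (8B, 8-aligned); 32..33  b  (1B, 1-aligned); 33..40  -- tail padding (7B); sizeof = 40, alignof = 8
0..8  src  (8B, 8-aligned)
8..9  flags  (1B, 1-aligned)
9..10  -- padding (1B)
10..12  magic  (2B, 2-aligned)
12..13  payload_len  (1B, 1-aligned)
13..16  -- padding (3B)
16..56  version  (40B, 8-aligned)
within Event: a at 16
16 + 16 = 32

32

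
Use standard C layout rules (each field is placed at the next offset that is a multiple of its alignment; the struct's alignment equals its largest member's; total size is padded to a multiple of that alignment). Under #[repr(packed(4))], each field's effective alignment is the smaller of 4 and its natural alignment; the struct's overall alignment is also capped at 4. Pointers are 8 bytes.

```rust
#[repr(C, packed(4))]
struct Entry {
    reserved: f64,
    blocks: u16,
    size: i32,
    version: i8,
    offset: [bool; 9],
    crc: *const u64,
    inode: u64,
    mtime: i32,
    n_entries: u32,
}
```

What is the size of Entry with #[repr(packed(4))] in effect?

@0: reserved [8B, align 4] → 8
@8: blocks [2B, align 2] → 10
+2 pad (align 4)
@12: size [4B, align 4] → 16
@16: version [1B, align 1] → 17
@17: offset [9B, align 1] → 26
+2 pad (align 4)
@28: crc [8B, align 4] → 36
@36: inode [8B, align 4] → 44
@44: mtime [4B, align 4] → 48
@48: n_entries [4B, align 4] → 52
size 52, align 4

52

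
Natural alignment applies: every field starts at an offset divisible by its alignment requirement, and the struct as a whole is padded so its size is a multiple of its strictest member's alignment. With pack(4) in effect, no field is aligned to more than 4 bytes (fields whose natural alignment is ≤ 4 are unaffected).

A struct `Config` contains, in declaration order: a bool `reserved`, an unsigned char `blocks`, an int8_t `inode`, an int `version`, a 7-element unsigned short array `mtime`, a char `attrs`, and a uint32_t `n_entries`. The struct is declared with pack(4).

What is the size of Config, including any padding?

@0: reserved [1B, align 1] → 1
@1: blocks [1B, align 1] → 2
@2: inode [1B, align 1] → 3
+1 pad (align 4)
@4: version [4B, align 4] → 8
@8: mtime [14B, align 2] → 22
@22: attrs [1B, align 1] → 23
+1 pad (align 4)
@24: n_entries [4B, align 4] → 28
size 28, align 4

28 bytes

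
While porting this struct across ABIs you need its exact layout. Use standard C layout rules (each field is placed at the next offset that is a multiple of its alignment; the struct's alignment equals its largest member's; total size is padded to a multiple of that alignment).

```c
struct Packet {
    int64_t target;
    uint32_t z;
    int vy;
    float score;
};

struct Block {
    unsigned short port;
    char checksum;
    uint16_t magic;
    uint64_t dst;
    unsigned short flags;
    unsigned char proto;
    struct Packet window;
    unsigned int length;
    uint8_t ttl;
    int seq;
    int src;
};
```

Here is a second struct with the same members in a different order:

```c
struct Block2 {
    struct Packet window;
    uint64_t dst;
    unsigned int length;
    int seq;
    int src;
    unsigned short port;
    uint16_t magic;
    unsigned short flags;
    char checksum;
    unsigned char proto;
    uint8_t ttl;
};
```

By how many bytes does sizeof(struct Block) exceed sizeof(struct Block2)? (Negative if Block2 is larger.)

8

Packet: 0..8  target  (8B, 8-aligned); 8..12  z  (4B, 4-aligned); 12..16  vy  (4B, 4-aligned); 16..20  score  (4B, 4-aligned); 20..24  -- tail padding (4B); sizeof = 24, alignof = 8
0..2  port  (2B, 2-aligned)
2..3  checksum  (1B, 1-aligned)
3..4  -- padding (1B)
4..6  magic  (2B, 2-aligned)
6..8  -- padding (2B)
8..16  dst  (8B, 8-aligned)
16..18  flags  (2B, 2-aligned)
18..19  proto  (1B, 1-aligned)
19..24  -- padding (5B)
24..48  window  (24B, 8-aligned)
48..52  length  (4B, 4-aligned)
52..53  ttl  (1B, 1-aligned)
53..56  -- padding (3B)
56..60  seq  (4B, 4-aligned)
60..64  src  (4B, 4-aligned)
sizeof = 64, alignof = 8
— Block2 —
0..24  window  (24B, 8-aligned)
24..32  dst  (8B, 8-aligned)
32..36  length  (4B, 4-aligned)
36..40  seq  (4B, 4-aligned)
40..44  src  (4B, 4-aligned)
44..46  port  (2B, 2-aligned)
46..48  magic  (2B, 2-aligned)
48..50  flags  (2B, 2-aligned)
50..51  checksum  (1B, 1-aligned)
51..52  proto  (1B, 1-aligned)
52..53  ttl  (1B, 1-aligned)
53..56  -- tail padding (3B)
sizeof = 56, alignof = 8
64 − 56 = 8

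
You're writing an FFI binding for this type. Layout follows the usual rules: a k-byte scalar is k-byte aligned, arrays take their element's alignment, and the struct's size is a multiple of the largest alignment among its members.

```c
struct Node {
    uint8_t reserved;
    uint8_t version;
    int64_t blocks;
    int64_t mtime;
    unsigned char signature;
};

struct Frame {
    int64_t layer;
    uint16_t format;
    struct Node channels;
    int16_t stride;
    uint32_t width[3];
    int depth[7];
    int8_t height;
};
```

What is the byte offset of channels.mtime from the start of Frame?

Node: @0: reserved [1B, align 1] → 1; @1: version [1B, align 1] → 2; +6 pad (align 8); @8: blocks [8B, align 8] → 16; @16: mtime [8B, align 8] → 24; @24: signature [1B, align 1] → 25; +7 tail pad (align 8); size 32, align 8
@0: layer [8B, align 8] → 8
@8: format [2B, align 2] → 10
+6 pad (align 8)
@16: channels [32B, align 8] → 48
within Node: mtime at 16
16 + 16 = 32

32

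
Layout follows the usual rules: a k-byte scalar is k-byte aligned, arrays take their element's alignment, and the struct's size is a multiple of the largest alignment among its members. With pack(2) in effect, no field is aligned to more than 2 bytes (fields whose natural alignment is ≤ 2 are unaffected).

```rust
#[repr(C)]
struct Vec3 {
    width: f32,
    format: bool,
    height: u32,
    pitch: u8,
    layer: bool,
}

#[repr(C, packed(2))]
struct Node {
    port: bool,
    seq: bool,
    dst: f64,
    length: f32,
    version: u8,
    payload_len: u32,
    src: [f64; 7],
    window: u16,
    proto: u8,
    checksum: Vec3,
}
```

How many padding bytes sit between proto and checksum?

Vec3: width at 0 (size 4, align 4) → ends 4; format at 4 (size 1, align 1) → ends 5; pad 3 to align 4 for height; height at 8 (size 4, align 4) → ends 12; pitch at 12 (size 1, align 1) → ends 13; layer at 13 (size 1, align 1) → ends 14; tail pad 2 to reach multiple of 4; total 16 bytes, alignment 4
port at 0 (size 1, align 1) → ends 1
seq at 1 (size 1, align 1) → ends 2
dst at 2 (size 8, align 2) → ends 10
length at 10 (size 4, align 2) → ends 14
version at 14 (size 1, align 1) → ends 15
pad 1 to align 2 for payload_len
payload_len at 16 (size 4, align 2) → ends 20
src at 20 (size 56, align 2) → ends 76
window at 76 (size 2, align 2) → ends 78
proto at 78 (size 1, align 1) → ends 79
pad 1 to align 2 for checksum
checksum at 80 (size 16, align 2) → ends 96

1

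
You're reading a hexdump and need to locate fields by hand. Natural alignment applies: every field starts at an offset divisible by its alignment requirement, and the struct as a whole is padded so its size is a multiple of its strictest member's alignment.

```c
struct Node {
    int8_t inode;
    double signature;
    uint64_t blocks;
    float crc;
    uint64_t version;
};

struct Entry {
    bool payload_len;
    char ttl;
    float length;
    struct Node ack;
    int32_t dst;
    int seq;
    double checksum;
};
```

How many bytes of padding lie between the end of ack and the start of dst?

Node: 0..1  inode  (1B, 1-aligned); 1..8  -- padding (7B); 8..16  signature  (8B, 8-aligned); 16..24  blocks  (8B, 8-aligned); 24..28  crc  (4B, 4-aligned); 28..32  -- padding (4B); 32..40  version  (8B, 8-aligned); sizeof = 40, alignof = 8
0..1  payload_len  (1B, 1-aligned)
1..2  ttl  (1B, 1-aligned)
2..4  -- padding (2B)
4..8  length  (4B, 4-aligned)
8..48  ack  (40B, 8-aligned)
48..52  dst  (4B, 4-aligned)

0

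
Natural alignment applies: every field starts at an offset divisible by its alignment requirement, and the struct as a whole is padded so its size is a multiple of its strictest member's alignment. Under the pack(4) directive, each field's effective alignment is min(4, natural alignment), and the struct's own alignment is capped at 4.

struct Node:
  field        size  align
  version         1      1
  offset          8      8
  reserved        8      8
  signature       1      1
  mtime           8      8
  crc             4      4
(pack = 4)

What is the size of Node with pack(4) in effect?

version at 0 (size 1, align 1) → ends 1
pad 3 to align 4 for offset
offset at 4 (size 8, align 4) → ends 12
reserved at 12 (size 8, align 4) → ends 20
signature at 20 (size 1, align 1) → ends 21
pad 3 to align 4 for mtime
mtime at 24 (size 8, align 4) → ends 32
crc at 32 (size 4, align 4) → ends 36
total 36 bytes, alignment 4

36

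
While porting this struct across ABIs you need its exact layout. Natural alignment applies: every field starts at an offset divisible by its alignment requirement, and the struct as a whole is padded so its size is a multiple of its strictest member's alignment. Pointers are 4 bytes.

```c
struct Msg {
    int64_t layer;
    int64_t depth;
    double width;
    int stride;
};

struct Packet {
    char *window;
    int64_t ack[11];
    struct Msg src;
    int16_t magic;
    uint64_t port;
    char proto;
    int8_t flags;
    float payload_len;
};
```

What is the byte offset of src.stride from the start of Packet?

120

Msg: 0..8  layer  (8B, 8-aligned); 8..16  depth  (8B, 8-aligned); 16..24  width  (8B, 8-aligned); 24..28  stride  (4B, 4-aligned); 28..32  -- tail padding (4B); sizeof = 32, alignof = 8
0..4  window  (4B, 4-aligned)
4..8  -- padding (4B)
8..96  ack  (88B, 8-aligned)
96..128  src  (32B, 8-aligned)
within Msg: stride at 24
96 + 24 = 120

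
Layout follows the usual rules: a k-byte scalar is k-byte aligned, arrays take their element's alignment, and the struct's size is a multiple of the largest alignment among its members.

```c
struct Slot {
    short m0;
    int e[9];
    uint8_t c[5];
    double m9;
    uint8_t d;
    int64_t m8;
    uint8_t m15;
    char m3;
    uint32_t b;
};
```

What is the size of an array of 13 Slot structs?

1040

0..2  m0  (2B, 2-aligned)
2..4  -- padding (2B)
4..40  e  (36B, 4-aligned)
40..45  c  (5B, 1-aligned)
45..48  -- padding (3B)
48..56  m9  (8B, 8-aligned)
56..57  d  (1B, 1-aligned)
57..64  -- padding (7B)
64..72  m8  (8B, 8-aligned)
72..73  m15  (1B, 1-aligned)
73..74  m3  (1B, 1-aligned)
74..76  -- padding (2B)
76..80  b  (4B, 4-aligned)
sizeof = 80, alignof = 8
array of 13: 13 × 80 = 1040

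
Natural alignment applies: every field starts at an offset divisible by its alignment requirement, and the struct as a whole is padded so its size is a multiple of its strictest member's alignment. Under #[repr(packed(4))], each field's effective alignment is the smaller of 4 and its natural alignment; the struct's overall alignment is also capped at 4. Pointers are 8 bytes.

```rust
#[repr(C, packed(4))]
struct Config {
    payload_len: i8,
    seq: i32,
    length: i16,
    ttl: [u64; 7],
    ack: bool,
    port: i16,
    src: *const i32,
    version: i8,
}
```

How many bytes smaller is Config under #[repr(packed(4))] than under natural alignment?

natural layout:
  payload_len at 0 (size 1, align 1) → ends 1
  pad 3 to align 4 for seq
  seq at 4 (size 4, align 4) → ends 8
  length at 8 (size 2, align 2) → ends 10
  pad 6 to align 8 for ttl
  ttl at 16 (size 56, align 8) → ends 72
  ack at 72 (size 1, align 1) → ends 73
  pad 1 to align 2 for port
  port at 74 (size 2, align 2) → ends 76
  pad 4 to align 8 for src
  src at 80 (size 8, align 8) → ends 88
  version at 88 (size 1, align 1) → ends 89
  tail pad 7 to reach multiple of 8
  total 96 bytes, alignment 8
packed(4) layout:
  payload_len at 0 (size 1, align 1) → ends 1
  pad 3 to align 4 for seq
  seq at 4 (size 4, align 4) → ends 8
  length at 8 (size 2, align 2) → ends 10
  pad 2 to align 4 for ttl
  ttl at 12 (size 56, align 4) → ends 68
  ack at 68 (size 1, align 1) → ends 69
  pad 1 to align 2 for port
  port at 70 (size 2, align 2) → ends 72
  src at 72 (size 8, align 4) → ends 80
  version at 80 (size 1, align 1) → ends 81
  tail pad 3 to reach multiple of 4
  total 84 bytes, alignment 4
96 − 84 = 12

12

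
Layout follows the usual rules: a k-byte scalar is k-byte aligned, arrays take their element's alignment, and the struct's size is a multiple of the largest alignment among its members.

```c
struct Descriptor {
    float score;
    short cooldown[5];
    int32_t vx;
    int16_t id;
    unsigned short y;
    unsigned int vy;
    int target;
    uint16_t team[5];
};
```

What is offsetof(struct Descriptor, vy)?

@0: score [4B, align 4] → 4
@4: cooldown [10B, align 2] → 14
+2 pad (align 4)
@16: vx [4B, align 4] → 20
@20: id [2B, align 2] → 22
@22: y [2B, align 2] → 24
@24: vy [4B, align 4] → 28

24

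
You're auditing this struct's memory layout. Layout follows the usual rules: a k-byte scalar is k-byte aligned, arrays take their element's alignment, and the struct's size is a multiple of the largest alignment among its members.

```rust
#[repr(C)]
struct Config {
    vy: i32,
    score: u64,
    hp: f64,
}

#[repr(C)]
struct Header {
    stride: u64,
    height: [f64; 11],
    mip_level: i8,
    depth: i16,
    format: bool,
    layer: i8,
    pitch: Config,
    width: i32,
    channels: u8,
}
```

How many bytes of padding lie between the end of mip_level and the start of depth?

1

Config: @0: vy [4B, align 4] → 4; +4 pad (align 8); @8: score [8B, align 8] → 16; @16: hp [8B, align 8] → 24; size 24, align 8
@0: stride [8B, align 8] → 8
@8: height [88B, align 8] → 96
@96: mip_level [1B, align 1] → 97
+1 pad (align 2)
@98: depth [2B, align 2] → 100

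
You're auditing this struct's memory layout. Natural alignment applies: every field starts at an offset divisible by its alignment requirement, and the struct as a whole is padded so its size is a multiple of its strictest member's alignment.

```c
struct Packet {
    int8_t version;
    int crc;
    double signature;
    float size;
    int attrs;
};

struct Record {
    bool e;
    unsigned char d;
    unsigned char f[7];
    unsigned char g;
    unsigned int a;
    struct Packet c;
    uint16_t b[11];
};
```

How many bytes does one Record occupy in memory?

64 bytes

Packet: version at 0 (size 1, align 1) → ends 1; pad 3 to align 4 for crc; crc at 4 (size 4, align 4) → ends 8; signature at 8 (size 8, align 8) → ends 16; size at 16 (size 4, align 4) → ends 20; attrs at 20 (size 4, align 4) → ends 24; total 24 bytes, alignment 8
e at 0 (size 1, align 1) → ends 1
d at 1 (size 1, align 1) → ends 2
f at 2 (size 7, align 1) → ends 9
g at 9 (size 1, align 1) → ends 10
pad 2 to align 4 for a
a at 12 (size 4, align 4) → ends 16
c at 16 (size 24, align 8) → ends 40
b at 40 (size 22, align 2) → ends 62
tail pad 2 to reach multiple of 8
total 64 bytes, alignment 8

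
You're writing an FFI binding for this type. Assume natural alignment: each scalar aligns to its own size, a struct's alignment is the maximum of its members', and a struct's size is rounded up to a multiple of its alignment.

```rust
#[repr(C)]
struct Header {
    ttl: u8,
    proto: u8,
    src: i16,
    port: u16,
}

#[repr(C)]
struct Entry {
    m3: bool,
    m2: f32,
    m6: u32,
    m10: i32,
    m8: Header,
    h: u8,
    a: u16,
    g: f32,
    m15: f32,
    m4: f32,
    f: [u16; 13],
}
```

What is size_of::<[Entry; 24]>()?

1632

Header: ttl at 0 (size 1, align 1) → ends 1; proto at 1 (size 1, align 1) → ends 2; src at 2 (size 2, align 2) → ends 4; port at 4 (size 2, align 2) → ends 6; total 6 bytes, alignment 2
m3 at 0 (size 1, align 1) → ends 1
pad 3 to align 4 for m2
m2 at 4 (size 4, align 4) → ends 8
m6 at 8 (size 4, align 4) → ends 12
m10 at 12 (size 4, align 4) → ends 16
m8 at 16 (size 6, align 2) → ends 22
h at 22 (size 1, align 1) → ends 23
pad 1 to align 2 for a
a at 24 (size 2, align 2) → ends 26
pad 2 to align 4 for g
g at 28 (size 4, align 4) → ends 32
m15 at 32 (size 4, align 4) → ends 36
m4 at 36 (size 4, align 4) → ends 40
f at 40 (size 26, align 2) → ends 66
tail pad 2 to reach multiple of 4
total 68 bytes, alignment 4
array of 24: 24 × 68 = 1632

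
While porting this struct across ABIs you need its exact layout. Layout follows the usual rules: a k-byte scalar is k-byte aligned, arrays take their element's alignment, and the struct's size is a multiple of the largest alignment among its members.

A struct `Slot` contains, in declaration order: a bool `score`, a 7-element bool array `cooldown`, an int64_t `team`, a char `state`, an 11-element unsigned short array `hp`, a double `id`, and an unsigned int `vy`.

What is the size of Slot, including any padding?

56 bytes

@0: score [1B, align 1] → 1
@1: cooldown [7B, align 1] → 8
@8: team [8B, align 8] → 16
@16: state [1B, align 1] → 17
+1 pad (align 2)
@18: hp [22B, align 2] → 40
@40: id [8B, align 8] → 48
@48: vy [4B, align 4] → 52
+4 tail pad (align 8)
size 56, align 8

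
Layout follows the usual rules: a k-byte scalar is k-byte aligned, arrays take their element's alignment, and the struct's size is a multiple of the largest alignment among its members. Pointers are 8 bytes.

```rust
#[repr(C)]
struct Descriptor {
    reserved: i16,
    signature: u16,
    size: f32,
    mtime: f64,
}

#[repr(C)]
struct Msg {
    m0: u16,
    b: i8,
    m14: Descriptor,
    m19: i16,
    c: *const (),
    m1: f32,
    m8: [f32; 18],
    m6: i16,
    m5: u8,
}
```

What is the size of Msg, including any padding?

120 bytes

Descriptor: @0: reserved [2B, align 2] → 2; @2: signature [2B, align 2] → 4; @4: size [4B, align 4] → 8; @8: mtime [8B, align 8] → 16; size 16, align 8
@0: m0 [2B, align 2] → 2
@2: b [1B, align 1] → 3
+5 pad (align 8)
@8: m14 [16B, align 8] → 24
@24: m19 [2B, align 2] → 26
+6 pad (align 8)
@32: c [8B, align 8] → 40
@40: m1 [4B, align 4] → 44
@44: m8 [72B, align 4] → 116
@116: m6 [2B, align 2] → 118
@118: m5 [1B, align 1] → 119
+1 tail pad (align 8)
size 120, align 8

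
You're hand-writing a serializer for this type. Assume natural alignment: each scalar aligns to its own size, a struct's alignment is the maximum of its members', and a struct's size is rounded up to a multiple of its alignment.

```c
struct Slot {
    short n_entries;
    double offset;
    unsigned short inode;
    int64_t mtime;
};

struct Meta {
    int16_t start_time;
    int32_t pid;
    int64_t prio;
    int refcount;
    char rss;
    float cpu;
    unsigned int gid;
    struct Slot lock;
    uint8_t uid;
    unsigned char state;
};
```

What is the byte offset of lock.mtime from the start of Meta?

56

Slot: 0..2  n_entries  (2B, 2-aligned); 2..8  -- padding (6B); 8..16  offset  (8B, 8-aligned); 16..18  inode  (2B, 2-aligned); 18..24  -- padding (6B); 24..32  mtime  (8B, 8-aligned); sizeof = 32, alignof = 8
0..2  start_time  (2B, 2-aligned)
2..4  -- padding (2B)
4..8  pid  (4B, 4-aligned)
8..16  prio  (8B, 8-aligned)
16..20  refcount  (4B, 4-aligned)
20..21  rss  (1B, 1-aligned)
21..24  -- padding (3B)
24..28  cpu  (4B, 4-aligned)
28..32  gid  (4B, 4-aligned)
32..64  lock  (32B, 8-aligned)
within Slot: mtime at 24
32 + 24 = 56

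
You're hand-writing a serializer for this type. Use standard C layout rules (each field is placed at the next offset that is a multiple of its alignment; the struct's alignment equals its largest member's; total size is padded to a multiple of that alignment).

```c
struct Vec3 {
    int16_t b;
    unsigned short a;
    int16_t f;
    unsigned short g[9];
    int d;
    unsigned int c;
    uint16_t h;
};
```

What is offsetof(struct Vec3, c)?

28

b at 0 (size 2, align 2) → ends 2
a at 2 (size 2, align 2) → ends 4
f at 4 (size 2, align 2) → ends 6
g at 6 (size 18, align 2) → ends 24
d at 24 (size 4, align 4) → ends 28
c at 28 (size 4, align 4) → ends 32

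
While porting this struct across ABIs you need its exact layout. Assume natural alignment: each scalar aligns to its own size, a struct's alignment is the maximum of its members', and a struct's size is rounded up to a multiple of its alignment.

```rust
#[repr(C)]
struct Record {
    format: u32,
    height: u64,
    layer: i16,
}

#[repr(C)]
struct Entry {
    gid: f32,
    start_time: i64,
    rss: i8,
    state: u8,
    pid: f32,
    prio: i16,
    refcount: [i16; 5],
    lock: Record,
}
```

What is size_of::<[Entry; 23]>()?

1472

Record: format at 0 (size 4, align 4) → ends 4; pad 4 to align 8 for height; height at 8 (size 8, align 8) → ends 16; layer at 16 (size 2, align 2) → ends 18; tail pad 6 to reach multiple of 8; total 24 bytes, alignment 8
gid at 0 (size 4, align 4) → ends 4
pad 4 to align 8 for start_time
start_time at 8 (size 8, align 8) → ends 16
rss at 16 (size 1, align 1) → ends 17
state at 17 (size 1, align 1) → ends 18
pad 2 to align 4 for pid
pid at 20 (size 4, align 4) → ends 24
prio at 24 (size 2, align 2) → ends 26
refcount at 26 (size 10, align 2) → ends 36
pad 4 to align 8 for lock
lock at 40 (size 24, align 8) → ends 64
total 64 bytes, alignment 8
array of 23: 23 × 64 = 1472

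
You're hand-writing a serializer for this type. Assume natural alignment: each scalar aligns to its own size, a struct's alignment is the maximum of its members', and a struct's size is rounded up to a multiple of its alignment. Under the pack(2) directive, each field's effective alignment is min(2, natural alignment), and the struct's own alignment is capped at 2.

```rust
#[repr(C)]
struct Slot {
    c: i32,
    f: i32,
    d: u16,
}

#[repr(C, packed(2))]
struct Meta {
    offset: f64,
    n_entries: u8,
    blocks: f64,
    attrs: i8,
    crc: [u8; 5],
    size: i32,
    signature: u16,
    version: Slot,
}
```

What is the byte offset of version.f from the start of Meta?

34

Slot: 0..4  c  (4B, 4-aligned); 4..8  f  (4B, 4-aligned); 8..10  d  (2B, 2-aligned); 10..12  -- tail padding (2B); sizeof = 12, alignof = 4
0..8  offset  (8B, 2-aligned)
8..9  n_entries  (1B, 1-aligned)
9..10  -- padding (1B)
10..18  blocks  (8B, 2-aligned)
18..19  attrs  (1B, 1-aligned)
19..24  crc  (5B, 1-aligned)
24..28  size  (4B, 2-aligned)
28..30  signature  (2B, 2-aligned)
30..42  version  (12B, 2-aligned)
within Slot: f at 4
30 + 4 = 34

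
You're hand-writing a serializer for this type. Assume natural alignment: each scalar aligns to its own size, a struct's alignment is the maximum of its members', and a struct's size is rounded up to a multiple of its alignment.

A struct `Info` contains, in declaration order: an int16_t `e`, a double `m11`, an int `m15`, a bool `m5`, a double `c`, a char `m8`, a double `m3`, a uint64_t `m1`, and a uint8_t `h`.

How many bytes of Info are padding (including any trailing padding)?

23

0..2  e  (2B, 2-aligned)
2..8  -- padding (6B)
8..16  m11  (8B, 8-aligned)
16..20  m15  (4B, 4-aligned)
20..21  m5  (1B, 1-aligned)
21..24  -- padding (3B)
24..32  c  (8B, 8-aligned)
32..33  m8  (1B, 1-aligned)
33..40  -- padding (7B)
40..48  m3  (8B, 8-aligned)
48..56  m1  (8B, 8-aligned)
56..57  h  (1B, 1-aligned)
57..64  -- tail padding (7B)
sizeof = 64, alignof = 8
data bytes 41, size 64 → padding 23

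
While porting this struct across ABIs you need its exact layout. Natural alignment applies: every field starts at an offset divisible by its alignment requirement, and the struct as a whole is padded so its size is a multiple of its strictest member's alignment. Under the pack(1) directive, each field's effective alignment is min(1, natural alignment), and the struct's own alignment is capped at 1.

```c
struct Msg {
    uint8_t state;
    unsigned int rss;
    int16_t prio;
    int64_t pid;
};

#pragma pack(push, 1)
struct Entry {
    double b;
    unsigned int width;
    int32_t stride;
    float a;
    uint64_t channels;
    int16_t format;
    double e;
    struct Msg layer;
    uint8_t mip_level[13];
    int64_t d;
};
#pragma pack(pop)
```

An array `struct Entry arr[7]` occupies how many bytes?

581

Msg: state at 0 (size 1, align 1) → ends 1; pad 3 to align 4 for rss; rss at 4 (size 4, align 4) → ends 8; prio at 8 (size 2, align 2) → ends 10; pad 6 to align 8 for pid; pid at 16 (size 8, align 8) → ends 24; total 24 bytes, alignment 8
b at 0 (size 8, align 1) → ends 8
width at 8 (size 4, align 1) → ends 12
stride at 12 (size 4, align 1) → ends 16
a at 16 (size 4, align 1) → ends 20
channels at 20 (size 8, align 1) → ends 28
format at 28 (size 2, align 1) → ends 30
e at 30 (size 8, align 1) → ends 38
layer at 38 (size 24, align 1) → ends 62
mip_level at 62 (size 13, align 1) → ends 75
d at 75 (size 8, align 1) → ends 83
total 83 bytes, alignment 1
array of 7: 7 × 83 = 581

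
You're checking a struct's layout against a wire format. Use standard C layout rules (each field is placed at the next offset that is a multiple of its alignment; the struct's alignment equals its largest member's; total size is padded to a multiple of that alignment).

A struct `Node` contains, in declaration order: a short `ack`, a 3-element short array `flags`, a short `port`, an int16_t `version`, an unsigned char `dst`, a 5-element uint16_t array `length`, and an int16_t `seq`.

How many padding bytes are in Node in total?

ack at 0 (size 2, align 2) → ends 2
flags at 2 (size 6, align 2) → ends 8
port at 8 (size 2, align 2) → ends 10
version at 10 (size 2, align 2) → ends 12
dst at 12 (size 1, align 1) → ends 13
pad 1 to align 2 for length
length at 14 (size 10, align 2) → ends 24
seq at 24 (size 2, align 2) → ends 26
total 26 bytes, alignment 2
data bytes 25, size 26 → padding 1

1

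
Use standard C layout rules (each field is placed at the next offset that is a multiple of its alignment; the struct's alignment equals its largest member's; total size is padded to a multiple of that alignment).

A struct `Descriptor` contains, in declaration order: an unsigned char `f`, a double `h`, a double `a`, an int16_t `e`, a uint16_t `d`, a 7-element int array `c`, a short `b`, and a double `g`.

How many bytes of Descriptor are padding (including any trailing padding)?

13

@0: f [1B, align 1] → 1
+7 pad (align 8)
@8: h [8B, align 8] → 16
@16: a [8B, align 8] → 24
@24: e [2B, align 2] → 26
@26: d [2B, align 2] → 28
@28: c [28B, align 4] → 56
@56: b [2B, align 2] → 58
+6 pad (align 8)
@64: g [8B, align 8] → 72
size 72, align 8
data bytes 59, size 72 → padding 13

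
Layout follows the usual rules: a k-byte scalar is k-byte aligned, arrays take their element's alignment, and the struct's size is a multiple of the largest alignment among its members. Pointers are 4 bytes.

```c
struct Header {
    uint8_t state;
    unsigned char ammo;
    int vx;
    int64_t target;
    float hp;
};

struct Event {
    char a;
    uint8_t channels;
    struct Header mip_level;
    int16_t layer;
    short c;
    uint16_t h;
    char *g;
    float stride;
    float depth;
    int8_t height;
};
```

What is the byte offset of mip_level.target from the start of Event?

16

Header: state at 0 (size 1, align 1) → ends 1; ammo at 1 (size 1, align 1) → ends 2; pad 2 to align 4 for vx; vx at 4 (size 4, align 4) → ends 8; target at 8 (size 8, align 8) → ends 16; hp at 16 (size 4, align 4) → ends 20; tail pad 4 to reach multiple of 8; total 24 bytes, alignment 8
a at 0 (size 1, align 1) → ends 1
channels at 1 (size 1, align 1) → ends 2
pad 6 to align 8 for mip_level
mip_level at 8 (size 24, align 8) → ends 32
within Header: target at 8
8 + 8 = 16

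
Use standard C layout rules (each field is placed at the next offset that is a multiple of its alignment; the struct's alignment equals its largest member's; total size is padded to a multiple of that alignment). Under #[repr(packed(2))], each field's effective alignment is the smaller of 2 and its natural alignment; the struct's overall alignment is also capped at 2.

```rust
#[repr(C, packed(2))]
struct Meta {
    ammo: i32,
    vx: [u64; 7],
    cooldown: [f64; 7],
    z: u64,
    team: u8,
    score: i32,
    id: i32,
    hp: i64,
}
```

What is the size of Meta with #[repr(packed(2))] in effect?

ammo at 0 (size 4, align 2) → ends 4
vx at 4 (size 56, align 2) → ends 60
cooldown at 60 (size 56, align 2) → ends 116
z at 116 (size 8, align 2) → ends 124
team at 124 (size 1, align 1) → ends 125
pad 1 to align 2 for score
score at 126 (size 4, align 2) → ends 130
id at 130 (size 4, align 2) → ends 134
hp at 134 (size 8, align 2) → ends 142
total 142 bytes, alignment 2

142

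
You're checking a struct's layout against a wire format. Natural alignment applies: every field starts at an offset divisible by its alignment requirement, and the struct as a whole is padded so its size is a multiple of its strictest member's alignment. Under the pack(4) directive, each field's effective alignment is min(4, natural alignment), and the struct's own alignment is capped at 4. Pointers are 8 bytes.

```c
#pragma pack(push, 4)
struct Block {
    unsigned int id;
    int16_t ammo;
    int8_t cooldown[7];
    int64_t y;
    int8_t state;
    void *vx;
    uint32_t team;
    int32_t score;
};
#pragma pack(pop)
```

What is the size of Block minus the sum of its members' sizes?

@0: id [4B, align 4] → 4
@4: ammo [2B, align 2] → 6
@6: cooldown [7B, align 1] → 13
+3 pad (align 4)
@16: y [8B, align 4] → 24
@24: state [1B, align 1] → 25
+3 pad (align 4)
@28: vx [8B, align 4] → 36
@36: team [4B, align 4] → 40
@40: score [4B, align 4] → 44
size 44, align 4
data bytes 38, size 44 → padding 6

6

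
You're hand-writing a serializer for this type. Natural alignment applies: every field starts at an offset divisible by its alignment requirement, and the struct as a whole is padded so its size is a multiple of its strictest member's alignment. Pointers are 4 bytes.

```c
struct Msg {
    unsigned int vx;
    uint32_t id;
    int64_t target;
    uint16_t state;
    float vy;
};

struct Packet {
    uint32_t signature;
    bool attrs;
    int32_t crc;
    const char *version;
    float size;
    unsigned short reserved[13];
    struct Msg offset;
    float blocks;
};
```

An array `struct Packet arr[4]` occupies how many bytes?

Msg: @0: vx [4B, align 4] → 4; @4: id [4B, align 4] → 8; @8: target [8B, align 8] → 16; @16: state [2B, align 2] → 18; +2 pad (align 4); @20: vy [4B, align 4] → 24; size 24, align 8
@0: signature [4B, align 4] → 4
@4: attrs [1B, align 1] → 5
+3 pad (align 4)
@8: crc [4B, align 4] → 12
@12: version [4B, align 4] → 16
@16: size [4B, align 4] → 20
@20: reserved [26B, align 2] → 46
+2 pad (align 8)
@48: offset [24B, align 8] → 72
@72: blocks [4B, align 4] → 76
+4 tail pad (align 8)
size 80, align 8
array of 4: 4 × 80 = 320

320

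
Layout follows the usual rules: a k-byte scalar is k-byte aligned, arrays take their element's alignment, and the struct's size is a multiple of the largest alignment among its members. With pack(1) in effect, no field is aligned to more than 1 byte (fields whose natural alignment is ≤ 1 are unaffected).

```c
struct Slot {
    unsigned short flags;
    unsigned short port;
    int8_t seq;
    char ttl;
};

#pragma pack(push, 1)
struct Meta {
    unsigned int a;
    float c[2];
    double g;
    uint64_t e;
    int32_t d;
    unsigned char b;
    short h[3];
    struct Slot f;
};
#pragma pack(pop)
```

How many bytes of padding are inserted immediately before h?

Slot: @0: flags [2B, align 2] → 2; @2: port [2B, align 2] → 4; @4: seq [1B, align 1] → 5; @5: ttl [1B, align 1] → 6; size 6, align 2
@0: a [4B, align 1] → 4
@4: c [8B, align 1] → 12
@12: g [8B, align 1] → 20
@20: e [8B, align 1] → 28
@28: d [4B, align 1] → 32
@32: b [1B, align 1] → 33
@33: h [6B, align 1] → 39

0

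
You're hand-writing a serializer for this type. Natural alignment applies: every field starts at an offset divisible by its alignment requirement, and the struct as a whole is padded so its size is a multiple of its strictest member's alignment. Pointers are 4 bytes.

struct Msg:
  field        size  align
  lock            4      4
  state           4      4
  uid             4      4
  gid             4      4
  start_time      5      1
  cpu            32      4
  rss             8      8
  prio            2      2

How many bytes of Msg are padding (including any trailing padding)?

9

lock at 0 (size 4, align 4) → ends 4
state at 4 (size 4, align 4) → ends 8
uid at 8 (size 4, align 4) → ends 12
gid at 12 (size 4, align 4) → ends 16
start_time at 16 (size 5, align 1) → ends 21
pad 3 to align 4 for cpu
cpu at 24 (size 32, align 4) → ends 56
rss at 56 (size 8, align 8) → ends 64
prio at 64 (size 2, align 2) → ends 66
tail pad 6 to reach multiple of 8
total 72 bytes, alignment 8
data bytes 63, size 72 → padding 9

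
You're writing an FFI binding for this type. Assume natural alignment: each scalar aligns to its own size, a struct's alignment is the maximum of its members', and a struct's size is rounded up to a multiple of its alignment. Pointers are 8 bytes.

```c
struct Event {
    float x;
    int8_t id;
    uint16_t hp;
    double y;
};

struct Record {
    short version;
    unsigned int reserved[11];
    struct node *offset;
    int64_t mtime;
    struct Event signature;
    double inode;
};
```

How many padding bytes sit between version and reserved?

2

Event: 0..4  x  (4B, 4-aligned); 4..5  id  (1B, 1-aligned); 5..6  -- padding (1B); 6..8  hp  (2B, 2-aligned); 8..16  y  (8B, 8-aligned); sizeof = 16, alignof = 8
0..2  version  (2B, 2-aligned)
2..4  -- padding (2B)
4..48  reserved  (44B, 4-aligned)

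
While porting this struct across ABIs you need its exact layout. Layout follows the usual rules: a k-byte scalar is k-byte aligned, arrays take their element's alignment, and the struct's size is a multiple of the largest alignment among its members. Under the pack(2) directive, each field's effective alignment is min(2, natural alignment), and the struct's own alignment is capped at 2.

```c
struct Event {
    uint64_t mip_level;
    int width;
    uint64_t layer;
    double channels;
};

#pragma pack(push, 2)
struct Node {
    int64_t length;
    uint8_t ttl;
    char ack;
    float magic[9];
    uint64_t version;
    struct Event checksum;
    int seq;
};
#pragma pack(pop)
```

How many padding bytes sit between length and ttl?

Event: mip_level at 0 (size 8, align 8) → ends 8; width at 8 (size 4, align 4) → ends 12; pad 4 to align 8 for layer; layer at 16 (size 8, align 8) → ends 24; channels at 24 (size 8, align 8) → ends 32; total 32 bytes, alignment 8
length at 0 (size 8, align 2) → ends 8
ttl at 8 (size 1, align 1) → ends 9

0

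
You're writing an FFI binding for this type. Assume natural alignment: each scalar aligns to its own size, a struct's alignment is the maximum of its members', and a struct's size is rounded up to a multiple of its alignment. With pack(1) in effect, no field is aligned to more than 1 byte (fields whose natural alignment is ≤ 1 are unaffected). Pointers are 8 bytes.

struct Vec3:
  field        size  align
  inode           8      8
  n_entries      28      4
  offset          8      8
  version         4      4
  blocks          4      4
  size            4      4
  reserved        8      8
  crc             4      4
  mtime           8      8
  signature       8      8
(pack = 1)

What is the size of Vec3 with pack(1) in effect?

@0: inode [8B, align 1] → 8
@8: n_entries [28B, align 1] → 36
@36: offset [8B, align 1] → 44
@44: version [4B, align 1] → 48
@48: blocks [4B, align 1] → 52
@52: size [4B, align 1] → 56
@56: reserved [8B, align 1] → 64
@64: crc [4B, align 1] → 68
@68: mtime [8B, align 1] → 76
@76: signature [8B, align 1] → 84
size 84, align 1

84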